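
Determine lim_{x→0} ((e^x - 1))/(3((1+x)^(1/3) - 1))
Both numerator and denominator → 0 as x → 0; this is a 0/0 indeterminate form.
Expand each to leading order near x = 0: numerator ~ x, denominator ~ x.
The limit of the ratio is 1.

Final answer: 1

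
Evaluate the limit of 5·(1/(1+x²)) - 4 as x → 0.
Direct substitution at x = 0 gives 1.

Final answer: 1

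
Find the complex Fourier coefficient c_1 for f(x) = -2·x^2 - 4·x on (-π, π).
Compute the real Fourier coefficients first: a_1 = 8, b_1 = -8.
Then c_1 = (a_1 − i·b_1)/2 = 4 + 4·i.

Final answer: 4 + 4·i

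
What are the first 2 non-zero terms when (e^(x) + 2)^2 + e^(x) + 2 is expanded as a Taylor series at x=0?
7·x + 12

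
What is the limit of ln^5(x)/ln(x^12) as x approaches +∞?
This is an ∞/∞ indeterminate form as x → +∞.
Write ln(x^12) = 12·ln(x), reducing the quotient to ln^4(x)/12 → ∞.
Limit = ∞.

Final answer: ∞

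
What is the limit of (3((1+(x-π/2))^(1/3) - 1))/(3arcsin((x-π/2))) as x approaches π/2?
Both numerator and denominator → 0 as x → π/2; this is a 0/0 indeterminate form.
Expand each to leading order near x = π/2: numerator ~ (x - π/2), denominator ~ 3·(x - π/2).
The limit of the ratio is 1/3.

Final answer: 1/3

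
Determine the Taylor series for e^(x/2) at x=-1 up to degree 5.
e^(-1/2) + e^(-1/2)·(x + 1)/2 + e^(-1/2)·(x + 1)^2/8 + e^(-1/2)·(x + 1)^3/48 + e^(-1/2)·(x + 1)^4/384 + e^(-1/2)·(x + 1)^5/3840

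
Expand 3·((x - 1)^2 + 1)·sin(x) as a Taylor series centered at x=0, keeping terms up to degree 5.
-9·x^5/20 + x^4 + 2·x^3 - 6·x^2 + 6·x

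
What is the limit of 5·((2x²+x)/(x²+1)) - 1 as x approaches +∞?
Evaluate the dominant behaviour as x → +∞; each term tends to a finite value or vanishes.
Limit = 9.

Final answer: 9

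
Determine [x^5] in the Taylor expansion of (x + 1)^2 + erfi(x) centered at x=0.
Expand to order 5: (x + 1)^2 + erfi(x) = x^5/(5·√(π)) + 2·x^3/(3·√(π)) + x^2 + x·(2/√(π) + 2) + 1 + O(x^6).
The coefficient of x^5 is 1/(5·√(π)).

Final answer: 1/(5·√(π))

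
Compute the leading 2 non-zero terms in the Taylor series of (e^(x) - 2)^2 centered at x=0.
1 - 2·x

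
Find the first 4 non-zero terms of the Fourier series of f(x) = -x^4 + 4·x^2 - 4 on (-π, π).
(-64 + 8·π^2)·cos(x) + (7 - 2·π^2)·cos(2·x) + (-64/27 + 8·π^2/9)·cos(3·x) - π^4/5 - 4 + 4·π^2/3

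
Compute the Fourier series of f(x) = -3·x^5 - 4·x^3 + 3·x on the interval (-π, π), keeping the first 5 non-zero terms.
(-666 - 6·π^4 + 112·π^2)·sin(x) + (-11·π^2 + 27/2 + 3·π^4)·sin(2·x) + (-2·π^4 + 22/27 + 16·π^2/9)·sin(3·x) + (-99/64 + π^2/8 + 3·π^4/2)·sin(4·x) + (-6·π^4/5 - 16·π^2/25 + 846/625)·sin(5·x)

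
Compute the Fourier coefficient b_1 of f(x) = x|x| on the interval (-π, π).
b_1 = (1/π) ∫_{-π}^{π} f(x)·sin(1x) dx.
Evaluate the integral (use parity and integration by parts as needed): b_1 = (-8 + 2·π^2)/π.

Final answer: (-8 + 2·π^2)/π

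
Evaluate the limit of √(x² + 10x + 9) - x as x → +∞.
This is an ∞ − ∞ indeterminate form.
Multiply and divide by the conjugate √(x²+10x + 9) + x; the x² terms cancel, leaving (10x + 9)/(√(x²+10x + 9)+x) → 10/2 = 5.
Limit = 5.

Final answer: 5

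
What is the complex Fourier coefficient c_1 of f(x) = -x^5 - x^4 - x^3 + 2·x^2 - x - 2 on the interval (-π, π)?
Compute the real Fourier coefficients first: a_1 = -56 + 8·π^2, b_1 = -230 - 2·π^4 + 38·π^2.
Then c_1 = (a_1 − i·b_1)/2 = -28 + 4·π^2 - 19·i·π^2 + i·π^4 + 115·i.

Final answer: -28 + 4·π^2 - 19·i·π^2 + i·π^4 + 115·i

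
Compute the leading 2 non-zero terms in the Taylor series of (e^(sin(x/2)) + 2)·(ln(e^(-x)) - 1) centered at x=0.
-7·x/2 - 3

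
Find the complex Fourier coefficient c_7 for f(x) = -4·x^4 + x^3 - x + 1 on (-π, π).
Compute the real Fourier coefficients first: a_7 = -192/2401 + 32·π^2/49, b_7 = -110/343 + 2·π^2/7.
Then c_7 = (a_7 − i·b_7)/2 = -96/2401 + 16·π^2/49 - i·π^2/7 + 55·i/343.

Final answer: -96/2401 + 16·π^2/49 - i·π^2/7 + 55·i/343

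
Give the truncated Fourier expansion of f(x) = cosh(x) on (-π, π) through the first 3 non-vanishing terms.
-cos(x)·sinh(π)/π + 2·cos(2·x)·sinh(π)/(5·π) + sinh(π)/π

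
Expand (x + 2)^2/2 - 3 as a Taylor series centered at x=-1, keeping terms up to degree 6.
-5/2 + (x + 1) + (x + 1)^2/2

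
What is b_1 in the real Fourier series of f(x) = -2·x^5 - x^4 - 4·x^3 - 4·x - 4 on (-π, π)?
b_1 = (1/π) ∫_{-π}^{π} f(x)·sin(1x) dx.
Evaluate the integral (use parity and integration by parts as needed): b_1 = -440 - 4·π^4 + 72·π^2.

Final answer: -440 - 4·π^4 + 72·π^2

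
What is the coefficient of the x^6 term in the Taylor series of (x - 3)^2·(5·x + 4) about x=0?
Expand to order 6: (x - 3)^2·(5·x + 4) = 5·x^3 - 26·x^2 + 21·x + 36 + O(x^7).
The coefficient of x^6 is 0.

Final answer: 0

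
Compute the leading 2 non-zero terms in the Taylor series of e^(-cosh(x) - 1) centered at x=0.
-x^2·e^(-2)/2 + e^(-2)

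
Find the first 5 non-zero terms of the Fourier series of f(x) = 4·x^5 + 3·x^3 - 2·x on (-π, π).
(-154·π^2 + 8·π^4 + 920)·sin(x) + (-4·π^4 - 47/2 + 17·π^2)·sin(2·x) + (-106·π^2/27 + 104/81 + 8·π^4/3)·sin(3·x) + (-2·π^4 + 5/8 + π^2)·sin(4·x) + (-2·π^2/25 - 488/625 + 8·π^4/5)·sin(5·x)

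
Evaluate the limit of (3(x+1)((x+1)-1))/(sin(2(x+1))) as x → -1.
Both numerator and denominator → 0 as x → -1; this is a 0/0 indeterminate form.
Expand each to leading order near x = -1: numerator ~ -3·(x + 1), denominator ~ 2·(x + 1).
The limit of the ratio is -3/2.

Final answer: -3/2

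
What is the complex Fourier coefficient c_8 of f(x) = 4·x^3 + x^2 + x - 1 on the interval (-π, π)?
Compute the real Fourier coefficients first: a_8 = 1/16, b_8 = -π^2 - 5/32.
Then c_8 = (a_8 − i·b_8)/2 = 1/32 + 5·i/64 + i·π^2/2.

Final answer: 1/32 + 5·i/64 + i·π^2/2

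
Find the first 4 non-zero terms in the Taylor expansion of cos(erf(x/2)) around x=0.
x^6·(-7/(720·π) - 1/(72·π^2) - 1/(720·π^3)) + x^4·(1/(24·π^2) + 1/(12·π)) - x^2/(2·π) + 1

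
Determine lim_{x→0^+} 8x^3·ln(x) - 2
The product is a 0·∞ indeterminate form at x → 0⁺.
Rewrite the product as 8·ln(x) / x^(-3) and apply L'Hôpital, or use the standard hierarchy x^(-3) ≫ |ln x| as x → 0⁺.
The indeterminate product → 0, so the limit = -2.

Final answer: -2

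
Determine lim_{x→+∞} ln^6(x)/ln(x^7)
This is an ∞/∞ indeterminate form as x → +∞.
Write ln(x^7) = 7·ln(x), reducing the quotient to ln^5(x)/7 → ∞.
Limit = ∞.

Final answer: ∞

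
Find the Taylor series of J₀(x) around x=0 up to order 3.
1 - x^2/4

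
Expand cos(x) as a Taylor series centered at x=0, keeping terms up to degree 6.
-x^6/720 + x^4/24 - x^2/2 + 1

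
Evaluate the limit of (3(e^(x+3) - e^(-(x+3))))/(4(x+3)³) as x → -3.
Both numerator and denominator → 0 as x → -3; this is a 0/0 indeterminate form.
Expand each to leading order near x = -3: numerator ~ 6·(x + 3), denominator ~ 4·(x + 3)^3.
The limit of the ratio is ∞.

Final answer: ∞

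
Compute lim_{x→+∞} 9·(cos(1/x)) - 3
Evaluate the dominant behaviour as x → +∞; each term tends to a finite value or vanishes.
Limit = 6.

Final answer: 6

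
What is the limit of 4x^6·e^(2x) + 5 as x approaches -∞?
The product is a 0·∞ indeterminate form at x → -∞.
Rewrite the product as 4x^6 / e^(-2x) (an ∞/∞ form) and apply L'Hôpital, or use the standard hierarchy e^(2|x|) ≫ |x^6| as x → -∞.
The indeterminate product → 0, so the limit = 5.

Final answer: 5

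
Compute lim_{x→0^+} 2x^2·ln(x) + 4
The product is a 0·∞ indeterminate form at x → 0⁺.
Rewrite the product as 2·ln(x) / x^(-2) and apply L'Hôpital, or use the standard hierarchy x^(-2) ≫ |ln x| as x → 0⁺.
The indeterminate product → 0, so the limit = 4.

Final answer: 4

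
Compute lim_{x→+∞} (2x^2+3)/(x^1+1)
This is an ∞/∞ indeterminate form as x → +∞.
Divide numerator and denominator by x^2 and let the lower-order terms vanish; the numerator's degree 2 exceeds the denominator's degree 1, so the quotient diverges.
Limit = ∞.

Final answer: ∞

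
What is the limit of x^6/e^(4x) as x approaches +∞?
This is an ∞/∞ indeterminate form as x → +∞.
The exponential denominator e^(4x) dominates the polynomial numerator (e^x ≫ x^6 as x → ∞), so the quotient → 0.
Limit = 0.

Final answer: 0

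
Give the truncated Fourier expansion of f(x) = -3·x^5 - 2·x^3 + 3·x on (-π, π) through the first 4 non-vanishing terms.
(-690 - 6·π^4 + 116·π^2)·sin(x) + (-13·π^2 + 33/2 + 3·π^4)·sin(2·x) + (-2·π^4 - 2/27 + 28·π^2/9)·sin(3·x) + (-7·π^2/8 - 75/64 + 3·π^4/2)·sin(4·x)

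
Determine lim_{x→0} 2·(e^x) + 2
Direct substitution at x = 0 gives 4.

Final answer: 4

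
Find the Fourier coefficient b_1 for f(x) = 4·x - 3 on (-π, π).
b_1 = (1/π) ∫_{-π}^{π} f(x)·sin(1x) dx.
Evaluate the integral (use parity and integration by parts as needed): b_1 = 8.

Final answer: 8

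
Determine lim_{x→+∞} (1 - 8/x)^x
As x → +∞: this is the defining limit (1 - 8/x)^x → e^(-8).
Limit = e^(-8).

Final answer: e^(-8)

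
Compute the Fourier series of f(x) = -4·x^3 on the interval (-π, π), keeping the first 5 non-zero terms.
(48 - 8·π^2)·sin(x) + (-6 + 4·π^2)·sin(2·x) + (16/9 - 8·π^2/3)·sin(3·x) + (-3/4 + 2·π^2)·sin(4·x) + (48/125 - 8·π^2/5)·sin(5·x)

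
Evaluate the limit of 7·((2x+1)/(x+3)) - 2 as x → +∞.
Evaluate the dominant behaviour as x → +∞; each term tends to a finite value or vanishes.
Limit = 12.

Final answer: 12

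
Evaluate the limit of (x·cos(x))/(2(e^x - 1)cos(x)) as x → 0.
Both numerator and denominator → 0 as x → 0; this is a 0/0 indeterminate form.
Expand each to leading order near x = 0: numerator ~ x, denominator ~ 2·x.
The limit of the ratio is 1/2.

Final answer: 1/2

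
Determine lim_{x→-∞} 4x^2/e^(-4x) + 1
The quotient is an ∞/∞ indeterminate form as x → -∞.
Compare growth rates of the dominant terms (exponentials ≫ polynomials ≫ logarithms), or apply L'Hôpital's rule; the quotient → 0.
Adding the constant: 0 + 1 = 1. Limit = 1.

Final answer: 1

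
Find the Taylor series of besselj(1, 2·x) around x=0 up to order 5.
x^5/12 - x^3/2 + x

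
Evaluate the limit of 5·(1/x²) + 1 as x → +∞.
Evaluate the dominant behaviour as x → +∞; each term tends to a finite value or vanishes.
Limit = 1.

Final answer: 1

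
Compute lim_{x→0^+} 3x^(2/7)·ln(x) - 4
The product is a 0·∞ indeterminate form at x → 0⁺.
Rewrite the product as 3·ln(x) / x^(-2/7) and apply L'Hôpital, or use the standard hierarchy x^(-2/7) ≫ |ln x| as x → 0⁺.
The indeterminate product → 0, so the limit = -4.

Final answer: -4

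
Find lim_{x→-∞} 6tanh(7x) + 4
Evaluate the dominant behaviour as x → -∞; each term tends to a finite value or vanishes.
Limit = -2.

Final answer: -2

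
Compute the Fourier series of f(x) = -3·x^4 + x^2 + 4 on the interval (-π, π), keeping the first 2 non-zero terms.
(-148 + 24·π^2)·cos(x) - 3·π^4/5 + π^2/3 + 4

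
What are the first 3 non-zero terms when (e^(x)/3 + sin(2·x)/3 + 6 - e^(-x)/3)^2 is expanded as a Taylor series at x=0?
16·x^2/9 + 16·x + 36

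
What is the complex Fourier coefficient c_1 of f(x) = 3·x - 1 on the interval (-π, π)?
Compute the real Fourier coefficients first: a_1 = 0, b_1 = 6.
Then c_1 = (a_1 − i·b_1)/2 = -3·i.

Final answer: -3·i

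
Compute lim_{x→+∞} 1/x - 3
Evaluate the dominant behaviour as x → +∞; each term tends to a finite value or vanishes.
Limit = -3.

Final answer: -3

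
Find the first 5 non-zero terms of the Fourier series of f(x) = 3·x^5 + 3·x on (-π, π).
(-120·π^2 + 6·π^4 + 726)·sin(x) + (-3·π^4 - 51/2 + 15·π^2)·sin(2·x) + (-40·π^2/9 + 134/27 + 2·π^4)·sin(3·x) + (-3·π^4/2 - 141/64 + 15·π^2/8)·sin(4·x) + (-24·π^2/25 + 894/625 + 6·π^4/5)·sin(5·x)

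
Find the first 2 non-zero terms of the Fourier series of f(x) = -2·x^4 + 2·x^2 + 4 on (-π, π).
(-104 + 16·π^2)·cos(x) - 2·π^4/5 + 4 + 2·π^2/3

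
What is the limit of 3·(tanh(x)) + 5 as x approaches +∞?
Evaluate the dominant behaviour as x → +∞; each term tends to a finite value or vanishes.
Limit = 8.

Final answer: 8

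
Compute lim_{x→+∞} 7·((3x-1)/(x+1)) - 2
Evaluate the dominant behaviour as x → +∞; each term tends to a finite value or vanishes.
Limit = 19.

Final answer: 19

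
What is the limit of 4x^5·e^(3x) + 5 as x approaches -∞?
The product is a 0·∞ indeterminate form at x → -∞.
Rewrite the product as 4x^5 / e^(-3x) (an ∞/∞ form) and apply L'Hôpital, or use the standard hierarchy e^(3|x|) ≫ |x^5| as x → -∞.
The indeterminate product → 0, so the limit = 5.

Final answer: 5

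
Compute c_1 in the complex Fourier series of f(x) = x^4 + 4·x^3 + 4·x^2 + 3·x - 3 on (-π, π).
Compute the real Fourier coefficients first: a_1 = 32 - 8·π^2, b_1 = -42 + 8·π^2.
Then c_1 = (a_1 − i·b_1)/2 = -4·π^2 + 16 - 4·i·π^2 + 21·i.

Final answer: -4·π^2 + 16 - 4·i·π^2 + 21·i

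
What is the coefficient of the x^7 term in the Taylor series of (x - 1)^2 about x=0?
Expand to order 7: (x - 1)^2 = x^2 - 2·x + 1 + O(x^8).
The coefficient of x^7 is 0.

Final answer: 0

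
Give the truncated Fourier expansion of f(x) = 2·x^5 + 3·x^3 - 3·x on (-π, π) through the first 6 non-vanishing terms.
(-74·π^2 + 4·π^4 + 438)·sin(x) + (-2·π^4 - 15/2 + 7·π^2)·sin(2·x) + (-26·π^2/27 - 110/81 + 4·π^4/3)·sin(3·x) + (-π^4 - π^2/4 + 51/32)·sin(4·x) + (-834/625 + 14·π^2/25 + 4·π^4/5)·sin(5·x) + (-2·π^4/3 - 17·π^2/27 + 179/162)·sin(6·x)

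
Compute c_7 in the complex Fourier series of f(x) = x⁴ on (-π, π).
Compute the real Fourier coefficients first: a_7 = 48/2401 - 8·π^2/49, b_7 = 0.
Then c_7 = (a_7 − i·b_7)/2 = 24/2401 - 4·π^2/49.

Final answer: 24/2401 - 4·π^2/49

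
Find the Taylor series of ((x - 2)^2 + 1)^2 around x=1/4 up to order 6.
4225/256 - 455·(x - 1/4)/16 + 163·(x - 1/4)^2/8 - 7·(x - 1/4)^3 + (x - 1/4)^4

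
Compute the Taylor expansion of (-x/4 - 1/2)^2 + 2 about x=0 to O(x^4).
x^2/16 + x/4 + 9/4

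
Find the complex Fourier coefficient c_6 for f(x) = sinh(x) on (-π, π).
Compute the real Fourier coefficients first: a_6 = 0, b_6 = -12·sinh(π)/(37·π).
Then c_6 = (a_6 − i·b_6)/2 = 6·i·sinh(π)/(37·π).

Final answer: 6·i·sinh(π)/(37·π)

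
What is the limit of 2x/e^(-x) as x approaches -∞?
This is an ∞/∞ indeterminate form as x → -∞.
Compare growth rates of the dominant terms (exponentials ≫ polynomials ≫ logarithms), or apply L'Hôpital's rule; the quotient → 0.
Limit = 0.

Final answer: 0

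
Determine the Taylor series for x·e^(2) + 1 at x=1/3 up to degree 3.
1 + e^(2)/3 + e^(2)·(x - 1/3)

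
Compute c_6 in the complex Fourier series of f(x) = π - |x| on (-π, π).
Compute the real Fourier coefficients first: a_6 = 0, b_6 = 0.
Then c_6 = (a_6 − i·b_6)/2 = 0.

Final answer: 0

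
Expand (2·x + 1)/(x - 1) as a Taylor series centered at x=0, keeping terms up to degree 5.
-3·x^5 - 3·x^4 - 3·x^3 - 3·x^2 - 3·x - 1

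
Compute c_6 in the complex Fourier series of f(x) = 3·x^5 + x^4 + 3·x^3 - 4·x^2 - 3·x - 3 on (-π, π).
Compute the real Fourier coefficients first: a_6 = -13/27 + 2·π^2/9, b_6 = -π^4 - 4·π^2/9 + 29/27.
Then c_6 = (a_6 − i·b_6)/2 = -13/54 + π^2/9 - 29·i/54 + 2·i·π^2/9 + i·π^4/2.

Final answer: -13/54 + π^2/9 - 29·i/54 + 2·i·π^2/9 + i·π^4/2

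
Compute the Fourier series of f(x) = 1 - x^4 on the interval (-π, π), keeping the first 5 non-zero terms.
(-48 + 8·π^2)·cos(x) + (3 - 2·π^2)·cos(2·x) + (-16/27 + 8·π^2/9)·cos(3·x) + (3/16 - π^2/2)·cos(4·x) - π^4/5 + 1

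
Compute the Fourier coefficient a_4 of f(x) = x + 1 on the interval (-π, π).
a_4 = (1/π) ∫_{-π}^{π} f(x)·cos(4x) dx.
Evaluate the integral (use parity and integration by parts as needed): a_4 = 0.

Final answer: 0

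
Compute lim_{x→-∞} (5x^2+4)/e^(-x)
This is an ∞/∞ indeterminate form as x → -∞.
Compare growth rates of the dominant terms (exponentials ≫ polynomials ≫ logarithms), or apply L'Hôpital's rule; the quotient → 0.
Limit = 0.

Final answer: 0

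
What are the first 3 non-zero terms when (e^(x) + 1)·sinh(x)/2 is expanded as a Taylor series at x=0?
5·x^3/12 + x^2/2 + x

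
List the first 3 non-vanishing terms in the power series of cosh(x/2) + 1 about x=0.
x^4/384 + x^2/8 + 2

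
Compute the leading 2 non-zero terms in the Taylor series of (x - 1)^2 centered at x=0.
1 - 2·x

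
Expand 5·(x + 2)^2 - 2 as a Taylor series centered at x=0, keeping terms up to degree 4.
5·x^2 + 20·x + 18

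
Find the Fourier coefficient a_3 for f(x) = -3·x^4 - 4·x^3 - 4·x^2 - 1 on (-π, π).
a_3 = (1/π) ∫_{-π}^{π} f(x)·cos(3x) dx.
Evaluate the integral (use parity and integration by parts as needed): a_3 = 8·π^2/3.

Final answer: 8·π^2/3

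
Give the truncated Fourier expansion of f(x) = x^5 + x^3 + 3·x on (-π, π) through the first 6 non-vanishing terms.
(-38·π^2 + 2·π^4 + 234)·sin(x) + (-π^4 - 9 + 4·π^2)·sin(2·x) + (-22·π^2/27 + 206/81 + 2·π^4/3)·sin(3·x) + (-π^4/2 - 99/64 + π^2/8)·sin(4·x) + (2·π^2/25 + 738/625 + 2·π^4/5)·sin(5·x) + (-π^4/3 - 4·π^2/27 - 79/81)·sin(6·x)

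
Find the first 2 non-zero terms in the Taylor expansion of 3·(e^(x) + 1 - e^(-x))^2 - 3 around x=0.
12·x^2 + 12·x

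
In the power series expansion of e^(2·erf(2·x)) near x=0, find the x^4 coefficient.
Expand to order 4: e^(2·erf(2·x)) = x^4·(-256/(3·π) + 512/(3·π^2)) + x^3·(-32/(3·√(π)) + 256/(3·π^(3/2))) + 32·x^2/π + 8·x/√(π) + 1 + O(x^5).
The coefficient of x^4 is -256/(3·π) + 512/(3·π^2).

Final answer: -256/(3·π) + 512/(3·π^2)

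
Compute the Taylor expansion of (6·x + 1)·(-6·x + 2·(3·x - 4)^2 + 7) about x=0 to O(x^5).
108·x^3 - 306·x^2 + 180·x + 39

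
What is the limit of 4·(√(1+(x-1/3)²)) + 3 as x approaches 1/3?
Direct substitution at x = 1/3 gives 7.

Final answer: 7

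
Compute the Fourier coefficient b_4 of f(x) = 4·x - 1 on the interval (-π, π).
b_4 = (1/π) ∫_{-π}^{π} f(x)·sin(4x) dx.
Evaluate the integral (use parity and integration by parts as needed): b_4 = -2.

Final answer: -2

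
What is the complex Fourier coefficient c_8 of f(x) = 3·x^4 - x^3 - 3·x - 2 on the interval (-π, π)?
Compute the real Fourier coefficients first: a_8 = -9/256 + 3·π^2/8, b_8 = 93/128 + π^2/4.
Then c_8 = (a_8 − i·b_8)/2 = -9/512 + 3·π^2/16 - i·π^2/8 - 93·i/256.

Final answer: -9/512 + 3·π^2/16 - i·π^2/8 - 93·i/256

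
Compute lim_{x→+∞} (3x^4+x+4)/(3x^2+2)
This is an ∞/∞ indeterminate form as x → +∞.
Divide numerator and denominator by x^4 and let the lower-order terms vanish; the numerator's degree 4 exceeds the denominator's degree 2, so the quotient diverges.
Limit = ∞.

Final answer: ∞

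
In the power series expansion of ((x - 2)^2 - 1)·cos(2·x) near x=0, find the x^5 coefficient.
Expand to order 5: ((x - 2)^2 - 1)·cos(2·x) = -8·x^5/3 + 8·x^3 - 5·x^2 - 4·x + 3 + O(x^6).
The coefficient of x^5 is -8/3.

Final answer: -8/3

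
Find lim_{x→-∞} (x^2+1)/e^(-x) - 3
The quotient is an ∞/∞ indeterminate form as x → -∞.
Compare growth rates of the dominant terms (exponentials ≫ polynomials ≫ logarithms), or apply L'Hôpital's rule; the quotient → 0.
Adding the constant: 0 - 3 = -3. Limit = -3.

Final answer: -3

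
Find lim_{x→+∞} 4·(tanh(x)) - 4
Evaluate the dominant behaviour as x → +∞; each term tends to a finite value or vanishes.
Limit = 0.

Final answer: 0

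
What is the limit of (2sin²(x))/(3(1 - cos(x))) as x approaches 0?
Both numerator and denominator → 0 as x → 0; this is a 0/0 indeterminate form.
Expand each to leading order near x = 0: numerator ~ 2·x^2, denominator ~ 3·x^2/2.
The limit of the ratio is 4/3.

Final answer: 4/3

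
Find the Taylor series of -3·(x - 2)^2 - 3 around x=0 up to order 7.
-3·x^2 + 12·x - 15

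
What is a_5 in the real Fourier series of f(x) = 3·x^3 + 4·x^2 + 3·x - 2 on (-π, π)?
a_5 = (1/π) ∫_{-π}^{π} f(x)·cos(5x) dx.
Evaluate the integral (use parity and integration by parts as needed): a_5 = -16/25.

Final answer: -16/25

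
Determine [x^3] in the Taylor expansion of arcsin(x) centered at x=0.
Expand to order 3: arcsin(x) = x^3/6 + x + O(x^4).
The coefficient of x^3 is 1/6.

Final answer: 1/6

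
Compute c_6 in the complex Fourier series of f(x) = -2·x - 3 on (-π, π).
Compute the real Fourier coefficients first: a_6 = 0, b_6 = 2/3.
Then c_6 = (a_6 − i·b_6)/2 = -i/3.

Final answer: -i/3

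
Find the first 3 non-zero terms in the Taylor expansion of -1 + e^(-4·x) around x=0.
-32·x^3/3 + 8·x^2 - 4·x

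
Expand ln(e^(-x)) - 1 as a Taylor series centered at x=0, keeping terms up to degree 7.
-x - 1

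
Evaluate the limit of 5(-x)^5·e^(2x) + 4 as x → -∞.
The product is a 0·∞ indeterminate form at x → -∞.
Rewrite the product as 5(-x)^5 / e^(-2x) (an ∞/∞ form) and apply L'Hôpital, or use the standard hierarchy e^(2|x|) ≫ |(-x)^5| as x → -∞.
The indeterminate product → 0, so the limit = 4.

Final answer: 4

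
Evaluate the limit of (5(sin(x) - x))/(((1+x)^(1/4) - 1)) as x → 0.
Both numerator and denominator → 0 as x → 0; this is a 0/0 indeterminate form.
Expand each to leading order near x = 0: numerator ~ -5·x^3/6, denominator ~ x/4.
The limit of the ratio is 0.

Final answer: 0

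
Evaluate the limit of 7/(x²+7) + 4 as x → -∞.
Evaluate the dominant behaviour as x → -∞; each term tends to a finite value or vanishes.
Limit = 4.

Final answer: 4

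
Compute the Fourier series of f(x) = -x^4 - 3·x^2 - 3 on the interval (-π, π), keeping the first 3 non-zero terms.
(-36 + 8·π^2)·cos(x) - 2·π^2·cos(2·x) - π^4/5 - π^2 - 3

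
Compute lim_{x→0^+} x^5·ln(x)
This is a 0·∞ indeterminate form at x → 0⁺.
Rewrite the product as ln(x) / x^(-5) and apply L'Hôpital, or use the standard hierarchy x^(-5) ≫ |ln x| as x → 0⁺.
The indeterminate product → 0, so the limit = 0.

Final answer: 0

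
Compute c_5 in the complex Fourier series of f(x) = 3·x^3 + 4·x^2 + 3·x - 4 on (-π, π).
Compute the real Fourier coefficients first: a_5 = -16/25, b_5 = 114/125 + 6·π^2/5.
Then c_5 = (a_5 − i·b_5)/2 = -8/25 - 3·i·π^2/5 - 57·i/125.

Final answer: -8/25 - 3·i·π^2/5 - 57·i/125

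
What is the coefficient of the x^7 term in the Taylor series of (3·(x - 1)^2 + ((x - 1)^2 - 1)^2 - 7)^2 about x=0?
Expand to order 7: (3·(x - 1)^2 + ((x - 1)^2 - 1)^2 - 7)^2 = -8·x^7 + 30·x^6 - 68·x^5 + 89·x^4 - 52·x^3 - 20·x^2 + 48·x + 16 + O(x^8).
The coefficient of x^7 is -8.

Final answer: -8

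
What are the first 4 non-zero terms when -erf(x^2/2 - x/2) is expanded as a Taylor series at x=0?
x^4/(4·√(π)) - x^3/(12·√(π)) - x^2/√(π) + x/√(π)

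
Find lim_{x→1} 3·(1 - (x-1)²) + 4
Direct substitution at x = 1 gives 7.

Final answer: 7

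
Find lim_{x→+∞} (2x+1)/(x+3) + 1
Evaluate the dominant behaviour as x → +∞; each term tends to a finite value or vanishes.
Limit = 3.

Final answer: 3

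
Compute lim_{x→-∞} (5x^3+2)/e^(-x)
This is an ∞/∞ indeterminate form as x → -∞.
Compare growth rates of the dominant terms (exponentials ≫ polynomials ≫ logarithms), or apply L'Hôpital's rule; the quotient → 0.
Limit = 0.

Final answer: 0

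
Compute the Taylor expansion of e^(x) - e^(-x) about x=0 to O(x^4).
x^3/3 + 2·x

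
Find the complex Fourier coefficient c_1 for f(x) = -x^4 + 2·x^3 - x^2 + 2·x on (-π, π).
Compute the real Fourier coefficients first: a_1 = -44 + 8·π^2, b_1 = -20 + 4·π^2.
Then c_1 = (a_1 − i·b_1)/2 = -22 + 4·π^2 - 2·i·π^2 + 10·i.

Final answer: -22 + 4·π^2 - 2·i·π^2 + 10·i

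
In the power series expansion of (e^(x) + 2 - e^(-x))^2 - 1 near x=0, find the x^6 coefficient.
Expand to order 6: (e^(x) + 2 - e^(-x))^2 - 1 = 8·x^6/45 + x^5/15 + 4·x^4/3 + 4·x^3/3 + 4·x^2 + 8·x + 3 + O(x^7).
The coefficient of x^6 is 8/45.

Final answer: 8/45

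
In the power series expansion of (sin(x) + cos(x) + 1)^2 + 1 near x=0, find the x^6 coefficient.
Expand to order 6: (sin(x) + cos(x) + 1)^2 + 1 = -x^6/360 + 17·x^5/60 + x^4/12 - 5·x^3/3 - x^2 + 4·x + 5 + O(x^7).
The coefficient of x^6 is -1/360.

Final answer: -1/360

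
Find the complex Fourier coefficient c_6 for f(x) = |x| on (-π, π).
Compute the real Fourier coefficients first: a_6 = 0, b_6 = 0.
Then c_6 = (a_6 − i·b_6)/2 = 0.

Final answer: 0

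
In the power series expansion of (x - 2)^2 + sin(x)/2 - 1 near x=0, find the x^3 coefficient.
Expand to order 3: (x - 2)^2 + sin(x)/2 - 1 = -x^3/12 + x^2 - 7·x/2 + 3 + O(x^4).
The coefficient of x^3 is -1/12.

Final answer: -1/12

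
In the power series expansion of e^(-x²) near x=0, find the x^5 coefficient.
Expand to order 5: e^(-x²) = x^4/2 - x^2 + 1 + O(x^6).
The coefficient of x^5 is 0.

Final answer: 0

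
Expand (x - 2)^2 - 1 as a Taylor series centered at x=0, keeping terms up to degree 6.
x^2 - 4·x + 3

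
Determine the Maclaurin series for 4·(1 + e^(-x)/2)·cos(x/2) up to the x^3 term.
-x^3/12 + x^2/4 - 2·x + 6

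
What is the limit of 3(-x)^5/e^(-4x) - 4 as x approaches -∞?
The quotient is an ∞/∞ indeterminate form as x → -∞.
Compare growth rates of the dominant terms (exponentials ≫ polynomials ≫ logarithms), or apply L'Hôpital's rule; the quotient → 0.
Adding the constant: 0 - 4 = -4. Limit = -4.

Final answer: -4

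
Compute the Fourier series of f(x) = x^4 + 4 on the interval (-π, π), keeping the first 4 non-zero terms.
(48 - 8·π^2)·cos(x) + (-3 + 2·π^2)·cos(2·x) + (16/27 - 8·π^2/9)·cos(3·x) + 4 + π^4/5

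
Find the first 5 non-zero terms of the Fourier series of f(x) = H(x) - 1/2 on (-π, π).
2·sin(x)/π + 2·sin(3·x)/(3·π) + 2·sin(5·x)/(5·π) + 2·sin(7·x)/(7·π) + 2·sin(9·x)/(9·π)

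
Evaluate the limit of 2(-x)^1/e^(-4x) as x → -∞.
This is an ∞/∞ indeterminate form as x → -∞.
Compare growth rates of the dominant terms (exponentials ≫ polynomials ≫ logarithms), or apply L'Hôpital's rule; the quotient → 0.
Limit = 0.

Final answer: 0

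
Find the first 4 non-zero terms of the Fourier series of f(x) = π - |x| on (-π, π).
4·cos(x)/π + 4·cos(3·x)/(9·π) + 4·cos(5·x)/(25·π) + π/2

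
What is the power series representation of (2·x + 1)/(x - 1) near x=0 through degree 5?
-3·x^5 - 3·x^4 - 3·x^3 - 3·x^2 - 3·x - 1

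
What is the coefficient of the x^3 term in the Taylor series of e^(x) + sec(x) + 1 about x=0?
Expand to order 3: e^(x) + sec(x) + 1 = x^3/6 + x^2 + x + 3 + O(x^4).
The coefficient of x^3 is 1/6.

Final answer: 1/6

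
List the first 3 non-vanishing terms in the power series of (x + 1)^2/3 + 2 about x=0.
x^2/3 + 2·x/3 + 7/3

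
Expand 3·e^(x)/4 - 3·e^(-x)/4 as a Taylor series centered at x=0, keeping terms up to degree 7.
x^7/3360 + x^5/80 + x^3/4 + 3·x/2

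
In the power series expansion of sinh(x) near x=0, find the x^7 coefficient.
Expand to order 7: sinh(x) = x^7/5040 + x^5/120 + x^3/6 + x + O(x^8).
The coefficient of x^7 is 1/5040.

Final answer: 1/5040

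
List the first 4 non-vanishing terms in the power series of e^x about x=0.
x^3/6 + x^2/2 + x + 1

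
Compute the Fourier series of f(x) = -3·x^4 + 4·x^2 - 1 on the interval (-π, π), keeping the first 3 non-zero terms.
(-160 + 24·π^2)·cos(x) + (13 - 6·π^2)·cos(2·x) - 3·π^4/5 - 1 + 4·π^2/3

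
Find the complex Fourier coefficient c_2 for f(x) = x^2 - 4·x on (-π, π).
Compute the real Fourier coefficients first: a_2 = 1, b_2 = 4.
Then c_2 = (a_2 − i·b_2)/2 = 1/2 - 2·i.

Final answer: 1/2 - 2·i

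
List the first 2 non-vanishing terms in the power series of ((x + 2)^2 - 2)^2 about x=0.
16·x + 4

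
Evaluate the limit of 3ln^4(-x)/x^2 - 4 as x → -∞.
The quotient is an ∞/∞ indeterminate form as x → -∞.
Compare growth rates of the dominant terms (exponentials ≫ polynomials ≫ logarithms), or apply L'Hôpital's rule; the quotient → 0.
Adding the constant: 0 - 4 = -4. Limit = -4.

Final answer: -4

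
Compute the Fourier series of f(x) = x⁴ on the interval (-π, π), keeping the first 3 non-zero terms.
(48 - 8·π^2)·cos(x) + (-3 + 2·π^2)·cos(2·x) + π^4/5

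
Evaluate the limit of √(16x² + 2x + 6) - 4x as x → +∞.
As x → +∞: multiply by the conjugate to get (2x+6)/(√(16x²+2x+6)+4x); the denominator ~ 8x, so the limit is 2/8 = 1/4.
Limit = 1/4.

Final answer: 1/4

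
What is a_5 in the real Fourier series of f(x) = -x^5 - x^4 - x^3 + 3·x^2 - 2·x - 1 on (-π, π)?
a_5 = (1/π) ∫_{-π}^{π} f(x)·cos(5x) dx.
Evaluate the integral (use parity and integration by parts as needed): a_5 = -348/625 + 8·π^2/25.

Final answer: -348/625 + 8·π^2/25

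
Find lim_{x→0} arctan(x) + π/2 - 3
Direct substitution at x = 0 gives -3 + π/2.

Final answer: -3 + π/2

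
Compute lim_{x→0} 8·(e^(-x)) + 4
Direct substitution at x = 0 gives 12.

Final answer: 12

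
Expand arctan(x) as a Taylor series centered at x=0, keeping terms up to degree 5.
x^5/5 - x^3/3 + x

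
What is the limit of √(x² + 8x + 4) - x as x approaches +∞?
This is an ∞ − ∞ indeterminate form.
Multiply and divide by the conjugate √(x²+8x + 4) + x; the x² terms cancel, leaving (8x + 4)/(√(x²+8x + 4)+x) → 8/2 = 4.
Limit = 4.

Final answer: 4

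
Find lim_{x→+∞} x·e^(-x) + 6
Evaluate the dominant behaviour as x → +∞; each term tends to a finite value or vanishes.
Limit = 6.

Final answer: 6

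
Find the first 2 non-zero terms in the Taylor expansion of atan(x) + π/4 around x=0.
x + π/4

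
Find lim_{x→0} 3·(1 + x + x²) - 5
Direct substitution at x = 0 gives -2.

Final answer: -2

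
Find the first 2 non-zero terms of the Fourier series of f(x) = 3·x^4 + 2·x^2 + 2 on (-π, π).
(136 - 24·π^2)·cos(x) + 2 + 2·π^2/3 + 3·π^4/5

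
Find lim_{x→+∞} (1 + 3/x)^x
As x → +∞: this is the defining limit (1 + 3/x)^x → e^3.
Limit = e^(3).

Final answer: e^(3)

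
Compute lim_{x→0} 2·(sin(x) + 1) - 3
Direct substitution at x = 0 gives -1.

Final answer: -1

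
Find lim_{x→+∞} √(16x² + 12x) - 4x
As x → +∞: multiply by the conjugate to get (12x)/(√(16x²+12x)+4x); the denominator ~ 8x, so the limit is 12/8 = 3/2.
Limit = 3/2.

Final answer: 3/2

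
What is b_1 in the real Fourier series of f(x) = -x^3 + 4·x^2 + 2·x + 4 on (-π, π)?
b_1 = (1/π) ∫_{-π}^{π} f(x)·sin(1x) dx.
Evaluate the integral (use parity and integration by parts as needed): b_1 = 16 - 2·π^2.

Final answer: 16 - 2·π^2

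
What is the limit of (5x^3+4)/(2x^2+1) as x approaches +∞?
This is an ∞/∞ indeterminate form as x → +∞.
Divide numerator and denominator by x^3 and let the lower-order terms vanish; the numerator's degree 3 exceeds the denominator's degree 2, so the quotient diverges.
Limit = ∞.

Final answer: ∞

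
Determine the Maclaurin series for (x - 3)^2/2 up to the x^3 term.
x^2/2 - 3·x + 9/2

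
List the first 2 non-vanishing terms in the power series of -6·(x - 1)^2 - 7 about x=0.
12·x - 13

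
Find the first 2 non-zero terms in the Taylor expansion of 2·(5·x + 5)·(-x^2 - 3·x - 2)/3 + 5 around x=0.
-50·x/3 - 5/3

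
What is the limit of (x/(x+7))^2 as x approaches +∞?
As x → +∞: x/(x+7) = 1/(1 + 7/x) → 1, and the 2nd power of a limit-1 base also → 1.
Limit = 1.

Final answer: 1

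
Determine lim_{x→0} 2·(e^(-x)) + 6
Direct substitution at x = 0 gives 8.

Final answer: 8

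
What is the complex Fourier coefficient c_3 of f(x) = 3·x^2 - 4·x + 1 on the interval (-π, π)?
Compute the real Fourier coefficients first: a_3 = -4/3, b_3 = -8/3.
Then c_3 = (a_3 − i·b_3)/2 = -2/3 + 4·i/3.

Final answer: -2/3 + 4·i/3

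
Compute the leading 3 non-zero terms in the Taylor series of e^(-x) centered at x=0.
x^2/2 - x + 1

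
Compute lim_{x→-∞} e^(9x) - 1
Evaluate the dominant behaviour as x → -∞; each term tends to a finite value or vanishes.
Limit = -1.

Final answer: -1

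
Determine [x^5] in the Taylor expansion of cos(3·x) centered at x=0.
Expand to order 5: cos(3·x) = 27·x^4/8 - 9·x^2/2 + 1 + O(x^6).
The coefficient of x^5 is 0.

Final answer: 0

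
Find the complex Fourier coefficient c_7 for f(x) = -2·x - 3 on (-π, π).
Compute the real Fourier coefficients first: a_7 = 0, b_7 = -4/7.
Then c_7 = (a_7 − i·b_7)/2 = 2·i/7.

Final answer: 2·i/7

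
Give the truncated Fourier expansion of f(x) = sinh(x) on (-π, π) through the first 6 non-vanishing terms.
sin(x)·sinh(π)/π - 4·sin(2·x)·sinh(π)/(5·π) + 3·sin(3·x)·sinh(π)/(5·π) - 8·sin(4·x)·sinh(π)/(17·π) + 5·sin(5·x)·sinh(π)/(13·π) - 12·sin(6·x)·sinh(π)/(37·π)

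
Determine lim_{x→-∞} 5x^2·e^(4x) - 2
The product is a 0·∞ indeterminate form at x → -∞.
Rewrite the product as 5x^2 / e^(-4x) (an ∞/∞ form) and apply L'Hôpital, or use the standard hierarchy e^(4|x|) ≫ |x^2| as x → -∞.
The indeterminate product → 0, so the limit = -2.

Final answer: -2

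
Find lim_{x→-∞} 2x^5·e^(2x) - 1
The product is a 0·∞ indeterminate form at x → -∞.
Rewrite the product as 2x^5 / e^(-2x) (an ∞/∞ form) and apply L'Hôpital, or use the standard hierarchy e^(2|x|) ≫ |x^5| as x → -∞.
The indeterminate product → 0, so the limit = -1.

Final answer: -1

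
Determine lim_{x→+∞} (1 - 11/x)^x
As x → +∞: this is the defining limit (1 - 11/x)^x → e^(-11).
Limit = e^(-11).

Final answer: e^(-11)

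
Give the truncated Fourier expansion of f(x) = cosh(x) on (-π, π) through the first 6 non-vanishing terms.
-cos(x)·sinh(π)/π + 2·cos(2·x)·sinh(π)/(5·π) - cos(3·x)·sinh(π)/(5·π) + 2·cos(4·x)·sinh(π)/(17·π) - cos(5·x)·sinh(π)/(13·π) + sinh(π)/π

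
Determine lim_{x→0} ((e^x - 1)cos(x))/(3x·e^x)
Both numerator and denominator → 0 as x → 0; this is a 0/0 indeterminate form.
Expand each to leading order near x = 0: numerator ~ x, denominator ~ 3·x.
The limit of the ratio is 1/3.

Final answer: 1/3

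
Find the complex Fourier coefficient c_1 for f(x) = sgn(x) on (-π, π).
Compute the real Fourier coefficients first: a_1 = 0, b_1 = 4/π.
Then c_1 = (a_1 − i·b_1)/2 = -2·i/π.

Final answer: -2·i/π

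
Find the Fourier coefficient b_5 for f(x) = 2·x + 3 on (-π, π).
b_5 = (1/π) ∫_{-π}^{π} f(x)·sin(5x) dx.
Evaluate the integral (use parity and integration by parts as needed): b_5 = 4/5.

Final answer: 4/5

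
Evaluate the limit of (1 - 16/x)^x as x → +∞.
As x → +∞: this is the defining limit (1 - 16/x)^x → e^(-16).
Limit = e^(-16).

Final answer: e^(-16)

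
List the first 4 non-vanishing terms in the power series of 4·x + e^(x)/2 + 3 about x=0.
x^3/12 + x^2/4 + 9·x/2 + 7/2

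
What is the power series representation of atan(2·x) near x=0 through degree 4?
-8·x^3/3 + 2·x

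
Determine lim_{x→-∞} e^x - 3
Evaluate the dominant behaviour as x → -∞; each term tends to a finite value or vanishes.
Limit = -3.

Final answer: -3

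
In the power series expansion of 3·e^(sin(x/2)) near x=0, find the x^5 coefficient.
Expand to order 5: 3·e^(sin(x/2)) = -x^5/160 - 3·x^4/128 + 3·x^2/8 + 3·x/2 + 3 + O(x^6).
The coefficient of x^5 is -1/160.

Final answer: -1/160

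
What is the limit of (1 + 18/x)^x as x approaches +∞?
As x → +∞: this is the defining limit (1 + 18/x)^x → e^18.
Limit = e^(18).

Final answer: e^(18)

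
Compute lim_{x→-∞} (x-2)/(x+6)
Evaluate the dominant behaviour as x → -∞; each term tends to a finite value or vanishes.
Limit = 1.

Final answer: 1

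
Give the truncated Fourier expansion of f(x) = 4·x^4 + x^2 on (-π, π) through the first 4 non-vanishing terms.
(188 - 32·π^2)·cos(x) + (-11 + 8·π^2)·cos(2·x) + (52/27 - 32·π^2/9)·cos(3·x) + π^2/3 + 4·π^4/5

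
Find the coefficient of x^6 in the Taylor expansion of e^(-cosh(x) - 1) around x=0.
Expand to order 6: e^(-cosh(x) - 1) = -x^6·e^(-2)/720 + x^4·e^(-2)/12 - x^2·e^(-2)/2 + e^(-2) + O(x^7).
The coefficient of x^6 is -e^(-2)/720.

Final answer: -e^(-2)/720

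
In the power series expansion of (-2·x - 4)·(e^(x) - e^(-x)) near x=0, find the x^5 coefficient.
Expand to order 5: (-2·x - 4)·(e^(x) - e^(-x)) = -x^5/15 - 2·x^4/3 - 4·x^3/3 - 4·x^2 - 8·x + O(x^6).
The coefficient of x^5 is -1/15.

Final answer: -1/15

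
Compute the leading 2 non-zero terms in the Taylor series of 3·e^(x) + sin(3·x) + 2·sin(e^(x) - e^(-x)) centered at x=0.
10·x + 3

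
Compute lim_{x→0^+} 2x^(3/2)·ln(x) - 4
The product is a 0·∞ indeterminate form at x → 0⁺.
Rewrite the product as 2·ln(x) / x^(-3/2) and apply L'Hôpital, or use the standard hierarchy x^(-3/2) ≫ |ln x| as x → 0⁺.
The indeterminate product → 0, so the limit = -4.

Final answer: -4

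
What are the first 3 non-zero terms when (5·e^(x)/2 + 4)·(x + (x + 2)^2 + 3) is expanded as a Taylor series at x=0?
111·x^2/4 + 50·x + 91/2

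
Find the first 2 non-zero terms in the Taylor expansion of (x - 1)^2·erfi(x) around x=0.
-4·x^2/√(π) + 2·x/√(π)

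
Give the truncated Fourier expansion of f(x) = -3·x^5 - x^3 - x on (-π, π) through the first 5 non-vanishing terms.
(-710 - 6·π^4 + 118·π^2)·sin(x) + (-14·π^2 + 22 + 3·π^4)·sin(2·x) + (-2·π^4 - 86/27 + 34·π^2/9)·sin(3·x) + (-11·π^2/8 + 65/64 + 3·π^4/2)·sin(4·x) + (-6·π^4/5 - 334/625 + 14·π^2/25)·sin(5·x)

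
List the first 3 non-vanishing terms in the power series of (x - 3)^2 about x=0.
x^2 - 6·x + 9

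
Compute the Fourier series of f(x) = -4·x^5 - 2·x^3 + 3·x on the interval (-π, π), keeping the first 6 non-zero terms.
(-930 - 8·π^4 + 156·π^2)·sin(x) + (-18·π^2 + 24 + 4·π^4)·sin(2·x) + (-8·π^4/3 - 86/81 + 124·π^2/27)·sin(3·x) + (-3·π^2/2 - 15/16 + 2·π^4)·sin(4·x) + (-8·π^4/5 + 678/625 + 12·π^2/25)·sin(5·x) + (-80/81 - 2·π^2/27 + 4·π^4/3)·sin(6·x)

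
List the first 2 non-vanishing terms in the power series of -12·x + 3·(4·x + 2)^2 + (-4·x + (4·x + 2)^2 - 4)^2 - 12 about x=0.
192·x^2 + 36·x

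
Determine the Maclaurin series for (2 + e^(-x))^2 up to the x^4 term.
5·x^4/6 - 2·x^3 + 4·x^2 - 6·x + 9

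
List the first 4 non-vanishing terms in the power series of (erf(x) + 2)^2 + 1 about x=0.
-8·x^3/(3·√(π)) + 4·x^2/π + 8·x/√(π) + 5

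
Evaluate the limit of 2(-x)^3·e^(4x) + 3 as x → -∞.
The product is a 0·∞ indeterminate form at x → -∞.
Rewrite the product as 2(-x)^3 / e^(-4x) (an ∞/∞ form) and apply L'Hôpital, or use the standard hierarchy e^(4|x|) ≫ |(-x)^3| as x → -∞.
The indeterminate product → 0, so the limit = 3.

Final answer: 3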